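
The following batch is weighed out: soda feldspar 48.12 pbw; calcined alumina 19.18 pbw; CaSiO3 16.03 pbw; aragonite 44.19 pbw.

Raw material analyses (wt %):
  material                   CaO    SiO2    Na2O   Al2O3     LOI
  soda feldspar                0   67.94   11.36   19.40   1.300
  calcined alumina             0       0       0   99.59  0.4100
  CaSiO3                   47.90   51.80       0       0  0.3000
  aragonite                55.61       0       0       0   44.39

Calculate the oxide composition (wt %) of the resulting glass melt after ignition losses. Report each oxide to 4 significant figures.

Glass mass = 107.2 pbw (batch 127.5 − LOI 20.37).
Composition: CaO 30.10%, SiO2 38.26%, Na2O 5.102%, Al2O3 26.54%

Mid-chain values are shown, with 4-significant-figure rounding, within the worked lines — every computation runs at full float precision through the solve; each reported figure is rounded just once; derived quantities, which include net glass mass, LOI, the four compositions, the yield, the totals, are carried in full float precision, precisely as stated by problem or answer, from the batch weights on 107.2 pbw of glass.
What the batch supplies per oxide:
  CaO: 16.03·0.4790 + 44.19·0.5561 = 32.25 pbw
  SiO2: 48.12·0.6794 + 16.03·0.5180 = 41.00 pbw
  Na2O: 48.12·0.1136 = 5.466 pbw
  Al2O3: 48.12·0.1940 + 19.18·0.9959 = 28.44 pbw
LOI: 48.12·0.01300 + 19.18·0.004100 + 16.03·0.003000 + 44.19·0.4439 = 20.37 pbw
Glass mass = batch − LOI = 127.5 − 20.37 = 107.2 pbw (= Σ oxide masses)
each oxide over glass, ×100, is wt %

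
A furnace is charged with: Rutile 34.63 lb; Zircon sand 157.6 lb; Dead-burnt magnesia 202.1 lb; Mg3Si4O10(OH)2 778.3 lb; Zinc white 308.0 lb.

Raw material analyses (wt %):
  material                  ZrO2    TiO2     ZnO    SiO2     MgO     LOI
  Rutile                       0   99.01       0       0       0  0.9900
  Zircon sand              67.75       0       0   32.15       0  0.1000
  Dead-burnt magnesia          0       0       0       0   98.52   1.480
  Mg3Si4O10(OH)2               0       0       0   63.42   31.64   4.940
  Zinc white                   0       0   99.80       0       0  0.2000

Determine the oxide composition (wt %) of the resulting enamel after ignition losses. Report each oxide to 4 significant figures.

Glass mass = 1438 lb (batch 1481 − LOI 42.56).
Composition: ZrO2 7.425%, TiO2 2.384%, ZnO 21.37%, SiO2 37.85%, MgO 30.97%

Each numeric step carries full float precision throughout. The intermediate values are displayed rounded off to 4 significant figures across the worked steps. Each reported number is rounded just once — all derived quantities are recomputed at exact precision (the yield, the five compositions, totals, glass mass, LOI) from the batch weights at 1438 lb of glass exactly as printed in either problem or answer.
Oxide-by-oxide delivered mass:
  ZrO2: 157.6·0.6775 = 106.8 lb
  TiO2: 34.63·0.9901 = 34.29 lb
  ZnO: 308.0·0.9980 = 307.4 lb
  SiO2: 157.6·0.3215 + 778.3·0.6342 = 544.3 lb
  MgO: 202.1·0.9852 + 778.3·0.3164 = 445.4 lb
LOI: 34.63·0.009900 + 157.6·0.001000 + 202.1·0.01480 + 778.3·0.04940 + 308.0·0.002000 = 42.56 lb
Net of LOI, the glass mass = 1481 − 42.56 = 1438 lb (= Σ oxide masses)
each oxide over glass, ×100, is wt %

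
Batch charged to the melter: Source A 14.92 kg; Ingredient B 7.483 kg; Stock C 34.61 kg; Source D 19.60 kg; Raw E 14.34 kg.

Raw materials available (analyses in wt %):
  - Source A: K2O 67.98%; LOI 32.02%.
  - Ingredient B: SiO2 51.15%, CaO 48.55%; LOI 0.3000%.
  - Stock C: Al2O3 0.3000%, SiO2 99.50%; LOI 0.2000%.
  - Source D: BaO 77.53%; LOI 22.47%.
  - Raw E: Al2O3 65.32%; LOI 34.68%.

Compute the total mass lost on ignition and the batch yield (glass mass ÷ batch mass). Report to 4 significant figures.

The working math maintains full float precision from first step to last; the intermediate values are displayed rounded to 4 significant digits as written. Each reported value takes just one rounding. Derived quantities, which include the totals, the five compositions, LOI, glass mass, yield, are computed in full float precision, as given in the problem or the answer, from the batch weights at 76.71 kg of glass.
Each material's LOI contribution:
  Source A: 14.92 × 0.3202 = 4.777 kg
  Ingredient B: 7.483 × 0.003000 = 0.02245 kg
  Stock C: 34.61 × 0.002000 = 0.06922 kg
  Source D: 19.60 × 0.2247 = 4.404 kg
  Raw E: 14.34 × 0.3468 = 4.973 kg
Total LOI = 14.25 kg
Glass = batch − LOI = 90.95 − 14.25 = 76.71 kg

LOI loss = 14.25 kg; glass = 76.71 kg; yield = 84.34%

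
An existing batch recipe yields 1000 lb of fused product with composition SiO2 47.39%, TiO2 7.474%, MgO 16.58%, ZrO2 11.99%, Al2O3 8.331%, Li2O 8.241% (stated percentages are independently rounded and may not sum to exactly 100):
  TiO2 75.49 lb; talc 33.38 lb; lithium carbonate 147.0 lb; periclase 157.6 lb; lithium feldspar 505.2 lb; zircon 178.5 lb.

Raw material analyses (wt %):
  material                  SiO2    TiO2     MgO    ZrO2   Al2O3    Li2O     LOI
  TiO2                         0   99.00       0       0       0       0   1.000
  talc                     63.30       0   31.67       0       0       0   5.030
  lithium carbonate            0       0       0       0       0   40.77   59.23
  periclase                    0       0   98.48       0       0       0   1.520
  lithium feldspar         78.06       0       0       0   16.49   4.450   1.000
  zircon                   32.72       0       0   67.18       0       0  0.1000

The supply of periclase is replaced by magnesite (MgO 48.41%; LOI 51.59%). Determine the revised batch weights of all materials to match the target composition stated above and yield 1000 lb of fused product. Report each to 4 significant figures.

Revised batch per 1000 lb fused product:
  TiO2: 75.49 lb
  talc: 33.38 lb
  lithium carbonate: 147.0 lb
  magnesite: 320.7 lb
  lithium feldspar: 505.2 lb
  zircon: 178.5 lb
Total batch = 1260 lb; LOI loss = 260.2 lb

Each numeric step maintains full float precision in every operation. Mid-chain values are printed rounded to 4 significant digits in the working; exactly one rounding is applied to each reported figure — derived quantities, including the yield, ignition loss, six oxide percentages, glass mass, totals, are computed starting from the weights per 1000 lb of glass in exact precision, as they appear in problem or answer.
Target oxide masses per 1000 lb fused product:
  SiO2: 47.39% × 1000 = 473.9 lb
  TiO2: 7.474% × 1000 = 74.74 lb
  MgO: 16.58% × 1000 = 165.8 lb
  ZrO2: 11.99% × 1000 = 119.9 lb
  Al2O3: 8.331% × 1000 = 83.31 lb
  Li2O: 8.241% × 1000 = 82.41 lb
Mass-balance tally per oxide with the batch weights as given, per the basis as stated (sums match the target masses within answer rounding):
  SiO2: 33.38·0.6330 + 505.2·0.7806 + 178.5·0.3272 = 473.9 lb (target 473.9 lb)
  TiO2: 75.49·0.9900 = 74.74 lb (target 74.74 lb)
  MgO: 33.38·0.3167 + 320.7·0.4841 = 165.8 lb (target 165.8 lb)
  ZrO2: 178.5·0.6718 = 119.9 lb (target 119.9 lb)
  Al2O3: 505.2·0.1649 = 83.31 lb (target 83.31 lb)
  Li2O: 147.0·0.4077 + 505.2·0.04450 = 82.41 lb (target 82.41 lb)
Glass mass check: the batch minus its LOI: 1000 lb (per-oxide target masses sum to 1000 lb; against the stated basis, 1000 lb — differing by rounding only).
Total batch = Σ batch = 1260 lb; ignition loss, Σ(batch × LOI) = 260.2 lb; yield, glass over the total, = 79.36%.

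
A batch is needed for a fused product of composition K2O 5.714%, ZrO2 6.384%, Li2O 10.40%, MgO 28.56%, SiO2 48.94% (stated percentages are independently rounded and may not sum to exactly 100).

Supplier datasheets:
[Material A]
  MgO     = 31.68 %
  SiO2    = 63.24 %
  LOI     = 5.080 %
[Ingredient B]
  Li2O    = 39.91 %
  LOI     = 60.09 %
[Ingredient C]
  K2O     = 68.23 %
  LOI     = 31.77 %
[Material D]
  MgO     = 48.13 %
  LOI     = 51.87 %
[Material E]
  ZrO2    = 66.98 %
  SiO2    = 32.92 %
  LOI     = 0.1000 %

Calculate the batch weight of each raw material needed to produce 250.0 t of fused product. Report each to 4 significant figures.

The whole derivation carries exact precision in every operation — values along the way are rounded to 4 significant figures when displayed — each reported result carries a single rounding. All derived quantities (the five compositions, the totals, the yield, net glass mass, LOI) are recomputed at exact precision from the batch weights on 250.0 t of glass as set out in the question or the answer.
Oxide mass targets, per 250.0 t fused product:
  K2O: 5.714% × 250.0 = 14.28 t
  ZrO2: 6.384% × 250.0 = 15.96 t
  Li2O: 10.40% × 250.0 = 26.00 t
  MgO: 28.56% × 250.0 = 71.40 t
  SiO2: 48.94% × 250.0 = 122.4 t
Sums-versus-targets review working from each reported weight, at the basis given (sum by sum, the targets are met given rounding of the digits):
  K2O: 20.94·0.6823 = 14.29 t (target 14.28 t)
  ZrO2: 23.83·0.6698 = 15.96 t (target 15.96 t)
  Li2O: 65.15·0.3991 = 26.00 t (target 26.00 t)
  MgO: 181.1·0.3168 + 29.17·0.4813 = 71.41 t (target 71.40 t)
  SiO2: 181.1·0.6324 + 23.83·0.3292 = 122.4 t (target 122.4 t)
Mass balance on the glass: whole batch net of LOI = 250.0 t (summing oxide targets gives 250.0 t; basis as stated: 250.0 t — rounding explains the deltas).
Summing the batch: Σ batch = 320.2 t; the LOI term Σ batch·LOI equals 70.16 t; glass ÷ batch gives a yield of 78.09%.

Batch per 250.0 t fused product:
  Material A: 181.1 t
  Ingredient B: 65.15 t
  Ingredient C: 20.94 t
  Material D: 29.17 t
  Material E: 23.83 t
Total batch = 320.2 t; LOI loss = 70.16 t; yield = 78.09%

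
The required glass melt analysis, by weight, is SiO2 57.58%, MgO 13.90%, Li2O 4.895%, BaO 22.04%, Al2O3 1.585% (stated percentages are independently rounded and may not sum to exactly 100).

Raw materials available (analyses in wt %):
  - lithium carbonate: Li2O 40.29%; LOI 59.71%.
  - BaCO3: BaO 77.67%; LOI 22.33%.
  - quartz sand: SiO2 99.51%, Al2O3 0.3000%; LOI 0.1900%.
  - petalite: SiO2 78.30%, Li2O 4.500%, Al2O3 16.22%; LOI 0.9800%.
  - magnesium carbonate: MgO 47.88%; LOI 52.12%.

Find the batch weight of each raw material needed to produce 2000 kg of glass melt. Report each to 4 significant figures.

Batch per 2000 kg glass melt:
  lithium carbonate: 223.3 kg
  BaCO3: 567.5 kg
  quartz sand: 1018 kg
  petalite: 176.6 kg
  magnesium carbonate: 580.6 kg
Total batch = 2566 kg; LOI loss = 566.3 kg; yield = 77.93%

The intermediate values appear rounded to four significant digits alongside each step. All internal work keeps full float precision throughout. A single rounding finalizes every reported figure; the derived quantities, which include the five compositions, glass mass, the totals, LOI, yield, are re-derived at full float precision, as set out in either problem or answer, starting from the weights for 2000 kg of glass.
Target oxide masses per 2000 kg glass melt:
  SiO2: 57.58% × 2000 = 1152 kg
  MgO: 13.90% × 2000 = 278.0 kg
  Li2O: 4.895% × 2000 = 97.90 kg
  BaO: 22.04% × 2000 = 440.8 kg
  Al2O3: 1.585% × 2000 = 31.70 kg
A balance pass over the oxides, using the reported weights, at the basis given (every target is met by its sum within answer rounding):
  SiO2: 1018·0.9951 + 176.6·0.7830 = 1151 kg (target 1152 kg)
  MgO: 580.6·0.4788 = 278.0 kg (target 278.0 kg)
  Li2O: 223.3·0.4029 + 176.6·0.04500 = 97.91 kg (target 97.90 kg)
  BaO: 567.5·0.7767 = 440.8 kg (target 440.8 kg)
  Al2O3: 1018·0.003000 + 176.6·0.1622 = 31.70 kg (target 31.70 kg)
Auditing the glass mass value: batch total minus LOI = 2000 kg (targets for the oxides total 2000 kg; stated basis 2000 kg — gaps are rounding artifacts).
Total batch = Σ batch = 2566 kg; ignition loss, Σ(batch × LOI) = 566.3 kg; as yield: glass ÷ batch → 77.93%.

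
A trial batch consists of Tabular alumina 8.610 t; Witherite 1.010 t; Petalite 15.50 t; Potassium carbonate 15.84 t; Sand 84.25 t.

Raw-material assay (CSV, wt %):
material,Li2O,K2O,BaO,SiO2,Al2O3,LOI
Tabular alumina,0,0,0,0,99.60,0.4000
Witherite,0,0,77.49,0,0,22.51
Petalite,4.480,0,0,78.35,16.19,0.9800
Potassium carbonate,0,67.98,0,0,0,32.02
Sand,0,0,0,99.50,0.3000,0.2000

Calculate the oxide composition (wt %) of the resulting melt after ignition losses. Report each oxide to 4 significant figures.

Glass mass = 119.6 t (batch 125.2 − LOI 5.654).
Composition: Li2O 0.5808%, K2O 9.007%, BaO 0.6546%, SiO2 80.27%, Al2O3 9.483%

Each numeric step keeps exact precision from first step to last — mid-chain values are printed (rounded to 4 significant figures) across the worked steps — each reported result is rounded exactly once; derived quantities are computed at full precision (ignition loss, glass mass, yield, the five compositions, the totals) from the batch weights on 119.6 t of glass as set out in either problem or answer.
Per-oxide mass from batch:
  Li2O: 15.50·0.04480 = 0.6944 t
  K2O: 15.84·0.6798 = 10.77 t
  BaO: 1.010·0.7749 = 0.7826 t
  SiO2: 15.50·0.7835 + 84.25·0.9950 = 95.97 t
  Al2O3: 8.610·0.9960 + 15.50·0.1619 + 84.25·0.003000 = 11.34 t
LOI: 8.610·0.004000 + 1.010·0.2251 + 15.50·0.009800 + 15.84·0.3202 + 84.25·0.002000 = 5.654 t
Resulting glass, batch − LOI: 125.2 − 5.654 = 119.6 t (= the summed oxide contributions)
wt % = oxide mass / glass mass × 100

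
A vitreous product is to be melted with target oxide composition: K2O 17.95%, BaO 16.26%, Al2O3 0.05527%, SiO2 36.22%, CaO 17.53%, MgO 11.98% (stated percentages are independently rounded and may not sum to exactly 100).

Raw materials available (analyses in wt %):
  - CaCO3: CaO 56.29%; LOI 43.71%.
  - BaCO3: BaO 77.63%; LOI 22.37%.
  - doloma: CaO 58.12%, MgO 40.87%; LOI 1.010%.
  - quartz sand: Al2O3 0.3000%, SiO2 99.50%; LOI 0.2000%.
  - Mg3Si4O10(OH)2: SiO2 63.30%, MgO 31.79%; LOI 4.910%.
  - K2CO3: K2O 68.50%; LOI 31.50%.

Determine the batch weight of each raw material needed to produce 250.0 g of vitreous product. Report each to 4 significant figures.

Mid-chain values are displayed rounded to four significant digits as written. The working math keeps full precision in all steps — each reported value is rounded exactly once — derived quantities are rebuilt in exact precision (glass mass, yield, the totals, six oxide percentages, ignition loss) using the weight values at 250.0 g of glass exactly as shown in the question or the answer.
The oxide mass targets at 250.0 g vitreous product:
  K2O: 17.95% × 250.0 = 44.88 g
  BaO: 16.26% × 250.0 = 40.65 g
  Al2O3: 0.05527% × 250.0 = 0.1382 g
  SiO2: 36.22% × 250.0 = 90.55 g
  CaO: 17.53% × 250.0 = 43.82 g
  MgO: 11.98% × 250.0 = 29.95 g
Mass-balance tally per oxide applying the batch weights above, versus the basis set out (summed amounts equal target values modulo rounding of the values):
  K2O: 65.51·0.6850 = 44.87 g (target 44.88 g)
  BaO: 52.36·0.7763 = 40.65 g (target 40.65 g)
  Al2O3: 46.06·0.003000 = 0.1382 g (target 0.1382 g)
  SiO2: 46.06·0.9950 + 70.65·0.6330 = 90.55 g (target 90.55 g)
  CaO: 58.93·0.5629 + 18.33·0.5812 = 43.83 g (target 43.82 g)
  MgO: 18.33·0.4087 + 70.65·0.3179 = 29.95 g (target 29.95 g)
Glass-mass sanity pass: net batch after ignition = 250.0 g (targets for the oxides total 250.0 g; basis as stated: 250.0 g — rounding explains the deltas).
Batch grand total — Σ batch = 311.8 g; LOI loss = Σ batch·LOI = 61.85 g; yield, glass over the total, = 80.17%.

Batch per 250.0 g vitreous product:
  CaCO3: 58.93 g
  BaCO3: 52.36 g
  doloma: 18.33 g
  quartz sand: 46.06 g
  Mg3Si4O10(OH)2: 70.65 g
  K2CO3: 65.51 g
Total batch = 311.8 g; LOI loss = 61.85 g; yield = 80.17%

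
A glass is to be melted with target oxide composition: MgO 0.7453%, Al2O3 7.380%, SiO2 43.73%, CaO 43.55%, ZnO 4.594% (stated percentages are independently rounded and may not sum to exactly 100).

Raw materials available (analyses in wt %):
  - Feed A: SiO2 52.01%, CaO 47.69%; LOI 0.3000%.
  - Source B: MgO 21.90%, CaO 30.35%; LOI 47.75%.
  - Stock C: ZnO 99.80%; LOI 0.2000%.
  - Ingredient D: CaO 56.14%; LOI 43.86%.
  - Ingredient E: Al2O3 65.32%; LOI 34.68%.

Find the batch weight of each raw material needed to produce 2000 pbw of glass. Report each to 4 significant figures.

Working values appear, rounded to four significant figures, between the steps — the working math maintains exact precision at each step; every reported figure sees exactly one rounding. All derived quantities (net glass mass, the yield, totals, the five compositions, LOI) are recomputed in full precision using the weight values at 2000 pbw of glass, as written in either problem or answer.
Oxide-by-oxide targets in 2000 pbw glass:
  MgO: 0.7453% × 2000 = 14.91 pbw
  Al2O3: 7.380% × 2000 = 147.6 pbw
  SiO2: 43.73% × 2000 = 874.6 pbw
  CaO: 43.55% × 2000 = 871.0 pbw
  ZnO: 4.594% × 2000 = 91.88 pbw
Checking each oxide sum on the weights just shown, on the stated basis (oxide sums agree with the targets once rounding is allowed for):
  MgO: 68.06·0.2190 = 14.91 pbw (target 14.91 pbw)
  Al2O3: 226.0·0.6532 = 147.6 pbw (target 147.6 pbw)
  SiO2: 1682·0.5201 = 874.8 pbw (target 874.6 pbw)
  CaO: 1682·0.4769 + 68.06·0.3035 + 86.19·0.5614 = 871.2 pbw (target 871.0 pbw)
  ZnO: 92.06·0.9980 = 91.88 pbw (target 91.88 pbw)
The glass-mass cross-check: the batch minus its LOI: 2000 pbw (the Σ of target masses is 2000 pbw; the stated basis being 2000 pbw — deltas are rounding alone).
Adding the batch up: Σ batch = 2154 pbw; the LOI term Σ batch·LOI equals 153.9 pbw; glass ÷ batch gives a yield of 92.86%.

Batch per 2000 pbw glass:
  Feed A: 1682 pbw
  Source B: 68.06 pbw
  Stock C: 92.06 pbw
  Ingredient D: 86.19 pbw
  Ingredient E: 226.0 pbw
Total batch = 2154 pbw; LOI loss = 153.9 pbw; yield = 92.86%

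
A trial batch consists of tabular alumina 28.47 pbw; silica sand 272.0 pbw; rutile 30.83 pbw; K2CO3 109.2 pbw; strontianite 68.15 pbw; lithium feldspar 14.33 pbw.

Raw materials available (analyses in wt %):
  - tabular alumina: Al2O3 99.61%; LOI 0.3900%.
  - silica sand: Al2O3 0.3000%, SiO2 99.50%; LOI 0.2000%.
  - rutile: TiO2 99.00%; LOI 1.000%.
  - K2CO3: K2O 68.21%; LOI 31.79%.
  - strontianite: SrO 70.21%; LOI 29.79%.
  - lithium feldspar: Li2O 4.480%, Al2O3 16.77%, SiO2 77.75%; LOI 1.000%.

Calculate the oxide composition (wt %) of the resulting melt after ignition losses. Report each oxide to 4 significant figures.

Values along the way are displayed rounded to 4 significant figures at each printed step. All arithmetic holds full precision in all steps; exactly one rounding lands on each reported result — all derived quantities are carried in exact precision (net glass mass, the six compositions, totals, LOI, the yield) using the weight values at 466.9 pbw of glass precisely as stated by the problem or the answer.
Per-oxide mass from batch:
  Li2O: 14.33·0.04480 = 0.6420 pbw
  TiO2: 30.83·0.9900 = 30.52 pbw
  Al2O3: 28.47·0.9961 + 272.0·0.003000 + 14.33·0.1677 = 31.58 pbw
  SiO2: 272.0·0.9950 + 14.33·0.7775 = 281.8 pbw
  K2O: 109.2·0.6821 = 74.49 pbw
  SrO: 68.15·0.7021 = 47.85 pbw
LOI: 28.47·0.003900 + 272.0·0.002000 + 30.83·0.01000 + 109.2·0.3179 + 68.15·0.2979 + 14.33·0.01000 = 56.12 pbw
Net of LOI, the glass mass = 523.0 − 56.12 = 466.9 pbw (= the summed oxide contributions)
percent by weight: oxide/glass ×100

Glass mass = 466.9 pbw (batch 523.0 − LOI 56.12).
Composition: Li2O 0.1375%, TiO2 6.538%, Al2O3 6.764%, SiO2 60.36%, K2O 15.95%, SrO 10.25%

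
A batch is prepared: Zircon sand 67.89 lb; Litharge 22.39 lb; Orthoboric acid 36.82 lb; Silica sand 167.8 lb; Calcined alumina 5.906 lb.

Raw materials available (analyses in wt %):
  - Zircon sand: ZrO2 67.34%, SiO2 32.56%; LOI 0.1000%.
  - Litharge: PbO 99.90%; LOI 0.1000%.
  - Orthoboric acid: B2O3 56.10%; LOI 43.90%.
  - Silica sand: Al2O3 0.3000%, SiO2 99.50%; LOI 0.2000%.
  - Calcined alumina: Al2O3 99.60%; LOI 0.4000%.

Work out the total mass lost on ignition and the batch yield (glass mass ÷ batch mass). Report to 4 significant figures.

LOI loss = 16.61 lb; glass = 284.2 lb; yield = 94.48%

The intermediate values are printed rounded to four significant figures as written — the whole derivation runs at exact precision in every operation — each reported result is rounded only once. The derived quantities (LOI, yield, the five compositions, totals, net glass mass) are recomputed in full precision starting from the weights at 284.2 lb of glass as given in the problem or the answer.
Per-material ignition loss:
  Zircon sand: 67.89 × 0.001000 = 0.06789 lb
  Litharge: 22.39 × 0.001000 = 0.02239 lb
  Orthoboric acid: 36.82 × 0.4390 = 16.16 lb
  Silica sand: 167.8 × 0.002000 = 0.3356 lb
  Calcined alumina: 5.906 × 0.004000 = 0.02362 lb
Total LOI = 16.61 lb
Glass = batch − LOI = 300.8 − 16.61 = 284.2 lb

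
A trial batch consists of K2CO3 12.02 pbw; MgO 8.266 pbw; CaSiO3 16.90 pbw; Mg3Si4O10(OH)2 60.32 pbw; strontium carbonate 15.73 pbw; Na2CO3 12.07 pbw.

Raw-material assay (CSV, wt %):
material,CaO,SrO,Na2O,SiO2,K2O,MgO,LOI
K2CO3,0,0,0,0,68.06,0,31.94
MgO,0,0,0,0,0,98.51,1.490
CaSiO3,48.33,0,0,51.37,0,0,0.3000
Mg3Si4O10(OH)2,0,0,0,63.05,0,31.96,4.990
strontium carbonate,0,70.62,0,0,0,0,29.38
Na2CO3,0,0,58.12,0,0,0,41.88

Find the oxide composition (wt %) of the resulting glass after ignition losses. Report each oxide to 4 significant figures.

Glass mass = 108.6 pbw (batch 125.3 − LOI 16.70).
Composition: CaO 7.521%, SrO 10.23%, Na2O 6.459%, SiO2 43.01%, K2O 7.533%, MgO 25.25%

Values along the way are printed with 4-significant-digit rounding within the worked lines. All internal work runs at full precision all the way through; each reported result is rounded only once — the derived quantities are computed in full float precision (LOI, net glass mass, totals, six oxide percentages, yield) from the weighed amounts at 108.6 pbw of glass as given in the problem or answer text.
What the batch supplies per oxide:
  CaO: 16.90·0.4833 = 8.168 pbw
  SrO: 15.73·0.7062 = 11.11 pbw
  Na2O: 12.07·0.5812 = 7.015 pbw
  SiO2: 16.90·0.5137 + 60.32·0.6305 = 46.71 pbw
  K2O: 12.02·0.6806 = 8.181 pbw
  MgO: 8.266·0.9851 + 60.32·0.3196 = 27.42 pbw
LOI: 12.02·0.3194 + 8.266·0.01490 + 16.90·0.003000 + 60.32·0.04990 + 15.73·0.2938 + 12.07·0.4188 = 16.70 pbw
Glass mass = batch − LOI = 125.3 − 16.70 = 108.6 pbw (= the summed oxide contributions)
wt % = 100 × oxide mass / glass mass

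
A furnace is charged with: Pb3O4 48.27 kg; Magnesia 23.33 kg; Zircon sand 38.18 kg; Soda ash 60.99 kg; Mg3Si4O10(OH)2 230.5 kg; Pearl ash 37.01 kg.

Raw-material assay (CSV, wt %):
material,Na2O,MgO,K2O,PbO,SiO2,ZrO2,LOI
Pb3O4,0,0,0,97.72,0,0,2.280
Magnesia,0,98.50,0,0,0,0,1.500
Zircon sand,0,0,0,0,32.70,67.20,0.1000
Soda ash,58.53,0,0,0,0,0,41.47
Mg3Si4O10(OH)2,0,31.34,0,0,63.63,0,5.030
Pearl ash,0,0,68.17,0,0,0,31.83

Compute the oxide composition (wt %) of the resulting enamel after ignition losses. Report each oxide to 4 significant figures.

Glass mass = 388.1 kg (batch 438.3 − LOI 50.16).
Composition: Na2O 9.197%, MgO 24.53%, K2O 6.500%, PbO 12.15%, SiO2 41.01%, ZrO2 6.611%

Working values appear rounded to 4 significant figures as written — the whole derivation runs at exact precision through the solve — each reported value is rounded just once. All derived quantities (six oxide percentages, yield, totals, glass mass, ignition loss) are recomputed at full precision using the weight values per 388.1 kg of glass as they appear in the problem or the answer.
Per-oxide mass from batch:
  Na2O: 60.99·0.5853 = 35.70 kg
  MgO: 23.33·0.9850 + 230.5·0.3134 = 95.22 kg
  K2O: 37.01·0.6817 = 25.23 kg
  PbO: 48.27·0.9772 = 47.17 kg
  SiO2: 38.18·0.3270 + 230.5·0.6363 = 159.2 kg
  ZrO2: 38.18·0.6720 = 25.66 kg
LOI: 48.27·0.02280 + 23.33·0.01500 + 38.18·0.001000 + 60.99·0.4147 + 230.5·0.05030 + 37.01·0.3183 = 50.16 kg
Resulting glass, batch − LOI: 438.3 − 50.16 = 388.1 kg (consistent with Σ oxide mass)
wt % = 100 × oxide mass / glass mass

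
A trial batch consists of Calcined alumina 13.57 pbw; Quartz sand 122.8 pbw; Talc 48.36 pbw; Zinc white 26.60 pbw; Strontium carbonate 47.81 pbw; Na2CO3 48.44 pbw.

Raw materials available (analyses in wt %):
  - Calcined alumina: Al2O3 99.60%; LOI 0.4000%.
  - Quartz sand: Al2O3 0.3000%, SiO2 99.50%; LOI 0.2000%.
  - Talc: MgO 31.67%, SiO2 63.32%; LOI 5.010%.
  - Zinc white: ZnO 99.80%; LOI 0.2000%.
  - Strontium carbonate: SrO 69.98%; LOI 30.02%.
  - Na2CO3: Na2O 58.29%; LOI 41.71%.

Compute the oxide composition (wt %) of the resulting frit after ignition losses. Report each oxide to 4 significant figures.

Glass mass = 270.2 pbw (batch 307.6 − LOI 37.33).
Composition: SrO 12.38%, Na2O 10.45%, Al2O3 5.138%, MgO 5.667%, SiO2 56.54%, ZnO 9.823%

Values along the way are printed (rounded to 4 significant digits) alongside each step; the whole derivation runs at full precision in every operation. Each reported result includes exactly one rounding — all derived quantities (the six compositions, the totals, ignition loss, glass mass, the yield) are re-derived in full float precision from the weighed amounts on 270.2 pbw of glass as they appear in the problem or answer text.
Oxide-by-oxide delivered mass:
  SrO: 47.81·0.6998 = 33.46 pbw
  Na2O: 48.44·0.5829 = 28.24 pbw
  Al2O3: 13.57·0.9960 + 122.8·0.003000 = 13.88 pbw
  MgO: 48.36·0.3167 = 15.32 pbw
  SiO2: 122.8·0.9950 + 48.36·0.6332 = 152.8 pbw
  ZnO: 26.60·0.9980 = 26.55 pbw
LOI: 13.57·0.004000 + 122.8·0.002000 + 48.36·0.05010 + 26.60·0.002000 + 47.81·0.3002 + 48.44·0.4171 = 37.33 pbw
batch − LOI leaves glass = 307.6 − 37.33 = 270.2 pbw (= Σ oxide masses)
percent share: oxide ÷ glass, ×100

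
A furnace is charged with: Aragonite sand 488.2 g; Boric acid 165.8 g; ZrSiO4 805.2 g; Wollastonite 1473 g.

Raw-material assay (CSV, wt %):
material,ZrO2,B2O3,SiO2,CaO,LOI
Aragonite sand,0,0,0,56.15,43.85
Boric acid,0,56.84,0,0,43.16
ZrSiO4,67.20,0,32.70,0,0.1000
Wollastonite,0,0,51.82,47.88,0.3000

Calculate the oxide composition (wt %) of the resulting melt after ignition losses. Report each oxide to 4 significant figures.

In-progress results are shown rounded to 4 significant digits alongside each step — each numeric step carries full float precision at every stage. Exactly one rounding goes into each reported value. The derived quantities are rebuilt at full precision (the totals, LOI, glass mass, yield, four oxide percentages) from the batch weights at 2641 g of glass, as written in either problem or answer.
Mass of each oxide from the mix:
  ZrO2: 805.2·0.6720 = 541.1 g
  B2O3: 165.8·0.5684 = 94.24 g
  SiO2: 805.2·0.3270 + 1473·0.5182 = 1027 g
  CaO: 488.2·0.5615 + 1473·0.4788 = 979.4 g
LOI: 488.2·0.4385 + 165.8·0.4316 + 805.2·0.001000 + 1473·0.003000 = 290.9 g
The glass mass, total less LOI, = 2932 − 290.9 = 2641 g (matching Σ of the oxides)
oxide / glass × 100 gives the wt %

Glass mass = 2641 g (batch 2932 − LOI 290.9).
Composition: ZrO2 20.49%, B2O3 3.568%, SiO2 38.87%, CaO 37.08%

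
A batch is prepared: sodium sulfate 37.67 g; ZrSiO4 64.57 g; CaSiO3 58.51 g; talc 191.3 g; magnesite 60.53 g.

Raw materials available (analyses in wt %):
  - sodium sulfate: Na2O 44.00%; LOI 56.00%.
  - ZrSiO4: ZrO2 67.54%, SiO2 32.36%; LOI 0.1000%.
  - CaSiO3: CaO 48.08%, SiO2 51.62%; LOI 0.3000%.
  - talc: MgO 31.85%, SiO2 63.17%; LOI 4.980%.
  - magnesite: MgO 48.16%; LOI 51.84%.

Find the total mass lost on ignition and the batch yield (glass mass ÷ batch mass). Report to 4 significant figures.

LOI loss = 62.24 g; glass = 350.3 g; yield = 84.91%

Intermediates are shown rounded off to 4 significant digits in the printout. All arithmetic maintains full float precision from first step to last — every reported number takes just one rounding; the derived quantities are carried from the batch weights on 350.3 g of glass in full precision (the five compositions, yield, LOI, net glass mass, totals) exactly as shown in question or answer.
Each material's LOI contribution:
  sodium sulfate: 37.67 × 0.5600 = 21.10 g
  ZrSiO4: 64.57 × 0.001000 = 0.06457 g
  CaSiO3: 58.51 × 0.003000 = 0.1755 g
  talc: 191.3 × 0.04980 = 9.527 g
  magnesite: 60.53 × 0.5184 = 31.38 g
Total LOI = 62.24 g
Glass = batch − LOI = 412.6 − 62.24 = 350.3 g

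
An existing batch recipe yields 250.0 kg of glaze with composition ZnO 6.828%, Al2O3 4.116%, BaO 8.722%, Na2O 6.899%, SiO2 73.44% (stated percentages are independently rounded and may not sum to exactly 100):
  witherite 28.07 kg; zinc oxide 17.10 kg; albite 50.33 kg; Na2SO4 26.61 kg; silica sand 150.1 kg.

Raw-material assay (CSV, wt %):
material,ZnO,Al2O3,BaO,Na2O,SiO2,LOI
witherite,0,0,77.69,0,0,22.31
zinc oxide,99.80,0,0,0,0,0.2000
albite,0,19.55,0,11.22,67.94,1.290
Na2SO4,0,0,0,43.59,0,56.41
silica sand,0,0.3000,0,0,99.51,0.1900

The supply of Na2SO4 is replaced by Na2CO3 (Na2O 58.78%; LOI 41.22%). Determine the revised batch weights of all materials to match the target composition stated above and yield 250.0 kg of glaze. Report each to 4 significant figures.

Revised batch per 250.0 kg glaze:
  witherite: 28.07 kg
  zinc oxide: 17.10 kg
  albite: 50.33 kg
  Na2CO3: 19.74 kg
  silica sand: 150.1 kg
Total batch = 265.3 kg; LOI loss = 15.37 kg

The intermediate values are displayed, with 4-significant-figure rounding, on the page. Each numeric step runs at full precision end to end; each reported number carries a single rounding. All derived quantities (ignition loss, the yield, totals, five oxide percentages, glass mass) are carried in exact precision starting from the weights per 250.0 kg of glass, exactly as shown in question or answer.
Oxide-by-oxide targets in 250.0 kg glaze:
  ZnO: 6.828% × 250.0 = 17.07 kg
  Al2O3: 4.116% × 250.0 = 10.29 kg
  BaO: 8.722% × 250.0 = 21.80 kg
  Na2O: 6.899% × 250.0 = 17.25 kg
  SiO2: 73.44% × 250.0 = 183.6 kg
Checking each oxide sum from the weights as reported, at the basis given (oxide sums agree with the targets within answer rounding):
  ZnO: 17.10·0.9980 = 17.07 kg (target 17.07 kg)
  Al2O3: 50.33·0.1955 + 150.1·0.003000 = 10.29 kg (target 10.29 kg)
  BaO: 28.07·0.7769 = 21.81 kg (target 21.80 kg)
  Na2O: 50.33·0.1122 + 19.74·0.5878 = 17.25 kg (target 17.25 kg)
  SiO2: 50.33·0.6794 + 150.1·0.9951 = 183.6 kg (target 183.6 kg)
Glass-mass bookkeeping: batch total minus LOI = 250.0 kg (the targets, summed, come to 250.0 kg; basis as stated: 250.0 kg — deltas are rounding alone).
Total batch = Σ batch = 265.3 kg; LOI loss = Σ batch·LOI = 15.37 kg; as yield: glass ÷ batch → 94.21%.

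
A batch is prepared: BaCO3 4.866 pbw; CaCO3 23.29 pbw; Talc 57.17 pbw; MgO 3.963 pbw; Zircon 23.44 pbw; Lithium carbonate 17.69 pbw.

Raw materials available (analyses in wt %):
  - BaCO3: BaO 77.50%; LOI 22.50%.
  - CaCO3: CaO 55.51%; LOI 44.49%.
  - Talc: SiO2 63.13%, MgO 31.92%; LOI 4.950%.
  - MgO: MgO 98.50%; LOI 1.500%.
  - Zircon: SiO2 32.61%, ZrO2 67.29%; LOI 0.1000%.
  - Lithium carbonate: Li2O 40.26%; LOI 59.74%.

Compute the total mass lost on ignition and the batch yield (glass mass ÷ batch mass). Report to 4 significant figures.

LOI loss = 24.94 pbw; glass = 105.5 pbw; yield = 80.88%

Each numeric step runs at full float precision in every operation — in-progress results are shown (rounded to four significant figures) at each printed step — every reported value is rounded just once — all derived quantities are rebuilt at full precision (the six compositions, totals, LOI, the yield, glass mass) from the weighed amounts per 105.5 pbw of glass as written in problem or answer.
Material-by-material LOI:
  BaCO3: 4.866 × 0.2250 = 1.095 pbw
  CaCO3: 23.29 × 0.4449 = 10.36 pbw
  Talc: 57.17 × 0.04950 = 2.830 pbw
  MgO: 3.963 × 0.01500 = 0.05944 pbw
  Zircon: 23.44 × 0.001000 = 0.02344 pbw
  Lithium carbonate: 17.69 × 0.5974 = 10.57 pbw
Total LOI = 24.94 pbw
Glass = batch − LOI = 130.4 − 24.94 = 105.5 pbw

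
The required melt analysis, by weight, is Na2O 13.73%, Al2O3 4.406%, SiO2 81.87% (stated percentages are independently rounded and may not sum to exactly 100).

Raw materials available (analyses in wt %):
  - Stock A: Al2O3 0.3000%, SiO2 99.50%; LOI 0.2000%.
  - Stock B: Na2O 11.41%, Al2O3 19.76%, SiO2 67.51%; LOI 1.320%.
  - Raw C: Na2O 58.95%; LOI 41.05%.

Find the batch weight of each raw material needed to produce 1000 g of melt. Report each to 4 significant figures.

In-progress results appear rounded to 4 significant figures alongside each step; exact precision is held from first step to last. Each reported result carries a single rounding; all derived quantities are recomputed from the weighed amounts for 1000 g of glass at exact precision (the three compositions, glass mass, LOI, the totals, yield) precisely as stated by the question or the answer.
Oxide-by-oxide targets in 1000 g melt:
  Na2O: 13.73% × 1000 = 137.3 g
  Al2O3: 4.406% × 1000 = 44.06 g
  SiO2: 81.87% × 1000 = 818.7 g
Verifying the oxide balance on the weights just shown, under the basis named above (delivered sums recover each target modulo rounding of the values):
  Na2O: 212.7·0.1141 + 191.7·0.5895 = 137.3 g (target 137.3 g)
  Al2O3: 678.5·0.003000 + 212.7·0.1976 = 44.07 g (target 44.06 g)
  SiO2: 678.5·0.9950 + 212.7·0.6751 = 818.7 g (target 818.7 g)
Glass-mass sanity pass: whole batch net of LOI = 1000 g (the targets, summed, come to 1000 g; versus the stated basis of 1000 g — any gap is answer rounding).
Total batch = Σ batch = 1083 g; LOI loss = Σ batch·LOI = 82.86 g; yield: glass divided by total = 92.35%.

Batch per 1000 g melt:
  Stock A: 678.5 g
  Stock B: 212.7 g
  Raw C: 191.7 g
Total batch = 1083 g; LOI loss = 82.86 g; yield = 92.35%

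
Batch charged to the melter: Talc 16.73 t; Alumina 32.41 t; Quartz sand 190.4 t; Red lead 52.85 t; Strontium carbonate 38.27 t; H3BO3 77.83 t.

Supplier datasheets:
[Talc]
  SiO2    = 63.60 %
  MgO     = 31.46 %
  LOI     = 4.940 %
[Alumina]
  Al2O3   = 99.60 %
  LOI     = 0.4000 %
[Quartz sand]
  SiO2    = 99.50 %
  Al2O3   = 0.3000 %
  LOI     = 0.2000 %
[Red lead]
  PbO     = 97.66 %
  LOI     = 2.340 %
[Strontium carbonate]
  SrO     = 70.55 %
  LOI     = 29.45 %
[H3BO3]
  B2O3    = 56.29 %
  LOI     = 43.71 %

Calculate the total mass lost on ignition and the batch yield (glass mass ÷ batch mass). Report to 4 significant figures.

The working math carries exact precision from start to finish; in-progress results appear rounded to 4 significant figures between the steps; every reported number is rounded exactly once; the derived quantities are carried at full float precision (LOI, the totals, glass mass, six oxide percentages, yield) starting from the weights at 360.6 t of glass as given in question or answer.
Ignition loss by material:
  Talc: 16.73 × 0.04940 = 0.8265 t
  Alumina: 32.41 × 0.004000 = 0.1296 t
  Quartz sand: 190.4 × 0.002000 = 0.3808 t
  Red lead: 52.85 × 0.02340 = 1.237 t
  Strontium carbonate: 38.27 × 0.2945 = 11.27 t
  H3BO3: 77.83 × 0.4371 = 34.02 t
Total LOI = 47.86 t
Glass = batch − LOI = 408.5 − 47.86 = 360.6 t

LOI loss = 47.86 t; glass = 360.6 t; yield = 88.28%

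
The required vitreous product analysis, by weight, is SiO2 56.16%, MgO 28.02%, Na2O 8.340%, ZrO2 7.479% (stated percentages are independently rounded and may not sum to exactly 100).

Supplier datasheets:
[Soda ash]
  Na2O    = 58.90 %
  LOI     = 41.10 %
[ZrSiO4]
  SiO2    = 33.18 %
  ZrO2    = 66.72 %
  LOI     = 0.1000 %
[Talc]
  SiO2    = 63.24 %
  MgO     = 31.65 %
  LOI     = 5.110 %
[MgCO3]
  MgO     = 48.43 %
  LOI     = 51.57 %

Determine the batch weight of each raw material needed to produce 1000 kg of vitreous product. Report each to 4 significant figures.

In-progress results are displayed rounded to four significant digits in the working. The whole derivation runs at full precision end to end. Each reported number is rounded just once — all derived quantities are recomputed from the batch weights for 1000 kg of glass in full float precision (net glass mass, totals, LOI, the yield, the four compositions), precisely as stated by the problem or answer text.
Target oxide masses per 1000 kg vitreous product:
  SiO2: 56.16% × 1000 = 561.6 kg
  MgO: 28.02% × 1000 = 280.2 kg
  Na2O: 8.340% × 1000 = 83.40 kg
  ZrO2: 7.479% × 1000 = 74.79 kg
A balance pass over the oxides, working from each reported weight, against the basis in use (every target is met by its sum up to rounding of the answer):
  SiO2: 112.1·0.3318 + 829.2·0.6324 = 561.6 kg (target 561.6 kg)
  MgO: 829.2·0.3165 + 36.65·0.4843 = 280.2 kg (target 280.2 kg)
  Na2O: 141.6·0.5890 = 83.40 kg (target 83.40 kg)
  ZrO2: 112.1·0.6672 = 74.79 kg (target 74.79 kg)
Consistency of the glass mass: Σ batch − LOI loss = 1000 kg (the targets, summed, come to 1000 kg; stated basis 1000 kg — gaps are rounding artifacts).
Summing the batch: Σ batch = 1120 kg; the LOI term Σ batch·LOI equals 119.6 kg; yield: glass divided by total = 89.32%.

Batch per 1000 kg vitreous product:
  Soda ash: 141.6 kg
  ZrSiO4: 112.1 kg
  Talc: 829.2 kg
  MgCO3: 36.65 kg
Total batch = 1120 kg; LOI loss = 119.6 kg; yield = 89.32%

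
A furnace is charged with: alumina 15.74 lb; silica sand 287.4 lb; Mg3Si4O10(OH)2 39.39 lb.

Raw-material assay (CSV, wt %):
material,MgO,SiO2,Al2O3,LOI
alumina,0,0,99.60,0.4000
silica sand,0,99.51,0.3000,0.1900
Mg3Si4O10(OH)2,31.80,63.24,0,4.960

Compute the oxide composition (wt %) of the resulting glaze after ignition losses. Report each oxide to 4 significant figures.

Glass mass = 340.0 lb (batch 342.5 − LOI 2.563).
Composition: MgO 3.684%, SiO2 91.45%, Al2O3 4.865%

The intermediate values appear with 4-significant-digit rounding when written out. Each numeric step runs at exact precision end to end; each reported number is rounded just once. Derived quantities are rebuilt at full float precision (the three compositions, the yield, the totals, net glass mass, ignition loss) using the weight values at 340.0 lb of glass, as set out in the question or the answer.
Oxide masses out of the charge:
  MgO: 39.39·0.3180 = 12.53 lb
  SiO2: 287.4·0.9951 + 39.39·0.6324 = 310.9 lb
  Al2O3: 15.74·0.9960 + 287.4·0.003000 = 16.54 lb
LOI: 15.74·0.004000 + 287.4·0.001900 + 39.39·0.04960 = 2.563 lb
batch − LOI leaves glass = 342.5 − 2.563 = 340.0 lb (equal to the oxide-mass sum)
each oxide over glass, ×100, is wt %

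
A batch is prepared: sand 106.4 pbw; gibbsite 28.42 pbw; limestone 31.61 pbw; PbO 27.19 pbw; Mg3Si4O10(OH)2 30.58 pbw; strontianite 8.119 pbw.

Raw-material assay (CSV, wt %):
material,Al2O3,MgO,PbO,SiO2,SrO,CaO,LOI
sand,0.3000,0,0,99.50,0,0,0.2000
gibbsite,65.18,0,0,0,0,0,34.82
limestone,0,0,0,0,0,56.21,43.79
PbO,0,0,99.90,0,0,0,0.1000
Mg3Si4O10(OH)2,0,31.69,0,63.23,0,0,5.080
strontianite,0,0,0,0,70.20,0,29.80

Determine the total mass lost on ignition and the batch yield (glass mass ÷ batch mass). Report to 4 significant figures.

The intermediate values appear, with 4-significant-figure rounding, at each printed step; all arithmetic runs at full precision through the solve. Each reported figure is rounded just once — the derived quantities, including six oxide percentages, the yield, glass mass, ignition loss, totals, are computed from the weighed amounts per 204.4 pbw of glass at exact precision, exactly as shown in problem or answer.
LOI of each material in turn:
  sand: 106.4 × 0.002000 = 0.2128 pbw
  gibbsite: 28.42 × 0.3482 = 9.896 pbw
  limestone: 31.61 × 0.4379 = 13.84 pbw
  PbO: 27.19 × 0.001000 = 0.02719 pbw
  Mg3Si4O10(OH)2: 30.58 × 0.05080 = 1.553 pbw
  strontianite: 8.119 × 0.2980 = 2.419 pbw
Total LOI = 27.95 pbw
Glass = batch − LOI = 232.3 − 27.95 = 204.4 pbw

LOI loss = 27.95 pbw; glass = 204.4 pbw; yield = 87.97%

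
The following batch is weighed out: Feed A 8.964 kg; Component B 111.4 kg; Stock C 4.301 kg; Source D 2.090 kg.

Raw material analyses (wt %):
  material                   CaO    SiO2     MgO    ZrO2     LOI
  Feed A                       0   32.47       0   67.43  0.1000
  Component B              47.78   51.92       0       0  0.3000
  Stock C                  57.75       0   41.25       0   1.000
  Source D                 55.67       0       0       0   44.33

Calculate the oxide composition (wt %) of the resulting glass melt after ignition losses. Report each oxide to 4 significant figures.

Working values are shown, rounded to four significant digits, between the steps. All arithmetic holds full float precision at all times; each reported number takes exactly one rounding; derived quantities (net glass mass, LOI, the four compositions, the yield, the totals) are computed in full float precision from the batch weights for 125.4 kg of glass as they appear in the question or the answer.
Oxide masses out of the charge:
  CaO: 111.4·0.4778 + 4.301·0.5775 + 2.090·0.5567 = 56.87 kg
  SiO2: 8.964·0.3247 + 111.4·0.5192 = 60.75 kg
  MgO: 4.301·0.4125 = 1.774 kg
  ZrO2: 8.964·0.6743 = 6.044 kg
LOI: 8.964·0.001000 + 111.4·0.003000 + 4.301·0.01000 + 2.090·0.4433 = 1.313 kg
batch − LOI leaves glass = 126.8 − 1.313 = 125.4 kg (= the summed oxide contributions)
percent by weight: oxide/glass ×100

Glass mass = 125.4 kg (batch 126.8 − LOI 1.313).
Composition: CaO 45.34%, SiO2 48.43%, MgO 1.414%, ZrO2 4.818%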